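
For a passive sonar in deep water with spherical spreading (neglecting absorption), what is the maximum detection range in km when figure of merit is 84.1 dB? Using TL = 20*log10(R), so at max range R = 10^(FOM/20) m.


At max range FOM = TL, so 20*log10(R) = 84.1
R = 10^(84.1/20) = 16032.45 m = 16.03 km

16.03 km


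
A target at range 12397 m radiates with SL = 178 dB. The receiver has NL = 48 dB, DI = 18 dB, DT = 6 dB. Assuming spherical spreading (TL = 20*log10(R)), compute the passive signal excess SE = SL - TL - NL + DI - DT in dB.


Step 1: TL = 20*log10(12397) = 81.87 dB
Step 2: SE = 178 - 81.87 - 48 + 18 - 6 = 60.13

60.13 dB


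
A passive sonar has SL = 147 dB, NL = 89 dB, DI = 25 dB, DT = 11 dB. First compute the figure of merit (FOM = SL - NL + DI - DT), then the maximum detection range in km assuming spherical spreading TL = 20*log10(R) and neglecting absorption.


Step 1: FOM = SL - NL + DI - DT = 147 - 89 + 25 - 11 = 72 dB
Step 2: at max range FOM = TL = 20*log10(R), so R = 10^(72/20) = 3981.07 m = 3.98 km

3.98 km


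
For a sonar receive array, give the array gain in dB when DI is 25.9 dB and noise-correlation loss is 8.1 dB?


17.8 dB


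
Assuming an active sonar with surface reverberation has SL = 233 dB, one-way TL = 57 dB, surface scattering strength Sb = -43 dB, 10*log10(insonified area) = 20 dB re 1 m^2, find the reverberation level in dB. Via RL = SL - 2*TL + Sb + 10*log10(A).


RL = SL - 2*TL + Sb + 10*log10(A) = 233 - 2*57 + (-43) + 20 = 96

96 dB


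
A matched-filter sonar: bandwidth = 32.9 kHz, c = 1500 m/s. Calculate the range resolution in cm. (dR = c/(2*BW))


2.28 cm


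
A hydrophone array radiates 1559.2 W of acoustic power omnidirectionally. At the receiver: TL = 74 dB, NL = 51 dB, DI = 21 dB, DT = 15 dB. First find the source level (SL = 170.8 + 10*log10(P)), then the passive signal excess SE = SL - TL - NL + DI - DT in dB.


Step 1: SL = 170.8 + 10*log10(1559.2) = 202.73 dB
Step 2: SE = SL - TL - NL + DI - DT = 202.73 - 74 - 51 + 21 - 15 = 83.73

83.73 dB


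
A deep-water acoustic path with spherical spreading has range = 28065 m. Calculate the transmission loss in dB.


TL = 20*log10(28065) = 88.96

88.96 dB


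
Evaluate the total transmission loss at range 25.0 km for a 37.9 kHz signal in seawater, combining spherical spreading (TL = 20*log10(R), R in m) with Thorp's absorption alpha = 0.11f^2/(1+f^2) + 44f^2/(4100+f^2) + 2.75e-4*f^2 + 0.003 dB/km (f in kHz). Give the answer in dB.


386.05 dB


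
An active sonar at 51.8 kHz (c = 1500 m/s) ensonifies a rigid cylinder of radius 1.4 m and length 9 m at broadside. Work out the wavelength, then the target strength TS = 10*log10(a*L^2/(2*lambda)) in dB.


Step 1: lambda = c/f = 1500/51800 = 0.02896 m
Step 2: TS = 10*log10(a*L^2/(2*lambda)) = 10*log10(1.4*9^2/(2*0.02896)) = 32.92

32.92 dB


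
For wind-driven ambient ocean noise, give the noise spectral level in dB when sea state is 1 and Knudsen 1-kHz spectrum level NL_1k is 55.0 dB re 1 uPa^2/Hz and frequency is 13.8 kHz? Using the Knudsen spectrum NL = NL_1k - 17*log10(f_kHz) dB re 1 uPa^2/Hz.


35.62 dB


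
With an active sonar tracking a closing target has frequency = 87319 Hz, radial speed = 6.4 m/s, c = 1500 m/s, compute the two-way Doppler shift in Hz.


fd = 2*f*v/c = 2 * 87319 * 6.4 / 1500 = 745.12

745.12 Hz


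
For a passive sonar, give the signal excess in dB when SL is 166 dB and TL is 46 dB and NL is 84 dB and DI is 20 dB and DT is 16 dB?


SE = SL - TL - NL + DI - DT = 166 - 46 - 84 + 20 - 16 = 40

40 dB


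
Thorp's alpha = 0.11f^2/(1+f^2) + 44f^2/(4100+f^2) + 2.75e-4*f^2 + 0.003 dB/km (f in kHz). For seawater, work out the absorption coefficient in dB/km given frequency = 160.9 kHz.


f^2 = 25888.81
alpha = 0.11*25888.81/(1+25888.81) + 44*25888.81/(4100+25888.81) + 2.75e-4*25888.81 + 0.003 = 45.217

45.217 dB/km


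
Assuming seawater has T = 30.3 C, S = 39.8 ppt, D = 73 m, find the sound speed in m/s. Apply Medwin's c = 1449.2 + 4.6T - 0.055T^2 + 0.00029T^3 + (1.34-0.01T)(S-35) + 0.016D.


c = 1449.2 + 4.6*30.3 - 0.055*30.3^2 + 0.00029*30.3^3 + (1.34 - 0.01*30.3)*(39.8 - 35) + 0.016*73 = 1552.3

1552.3 m/s


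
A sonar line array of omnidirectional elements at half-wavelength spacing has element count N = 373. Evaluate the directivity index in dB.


DI = 10*log10(373) = 25.72

25.72 dB


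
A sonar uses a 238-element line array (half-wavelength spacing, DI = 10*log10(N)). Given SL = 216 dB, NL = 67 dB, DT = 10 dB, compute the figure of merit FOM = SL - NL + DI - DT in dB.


162.77 dB


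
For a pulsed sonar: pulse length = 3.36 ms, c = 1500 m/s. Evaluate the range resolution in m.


dR = c*tau/2 = 1500 * 3.36e-3 / 2 = 2.52

2.52 m


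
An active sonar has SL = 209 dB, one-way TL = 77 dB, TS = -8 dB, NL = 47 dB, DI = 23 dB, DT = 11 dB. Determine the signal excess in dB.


SE = SL - 2*TL + TS - NL + DI - DT = 209 - 2*77 + (-8) - 47 + 23 - 11 = 12

12 dB


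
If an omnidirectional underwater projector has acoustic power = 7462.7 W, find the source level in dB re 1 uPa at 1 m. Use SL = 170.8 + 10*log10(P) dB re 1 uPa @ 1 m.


209.53 dB


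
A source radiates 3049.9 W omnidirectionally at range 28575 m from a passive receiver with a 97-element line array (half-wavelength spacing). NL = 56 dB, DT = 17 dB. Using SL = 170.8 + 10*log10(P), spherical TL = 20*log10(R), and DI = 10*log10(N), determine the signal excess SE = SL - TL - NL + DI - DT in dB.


Step 1: SL = 170.8 + 10*log10(3049.9) = 205.64 dB
Step 2: TL = 20*log10(28575) = 89.12 dB
Step 3: DI = 10*log10(97) = 19.87 dB
Step 4: SE = SL - TL - NL + DI - DT = 205.64 - 89.12 - 56 + 19.87 - 17 = 63.39

63.39 dB


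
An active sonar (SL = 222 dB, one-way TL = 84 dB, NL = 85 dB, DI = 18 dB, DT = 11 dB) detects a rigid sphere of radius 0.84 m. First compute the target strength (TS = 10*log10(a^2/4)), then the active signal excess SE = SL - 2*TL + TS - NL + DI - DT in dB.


Step 1: TS = 10*log10(0.84^2/4) = -7.54 dB
Step 2: SE = SL - 2*TL + TS - NL + DI - DT = 222 - 2*84 + (-7.54) - 85 + 18 - 11 = -31.54

-31.54 dB


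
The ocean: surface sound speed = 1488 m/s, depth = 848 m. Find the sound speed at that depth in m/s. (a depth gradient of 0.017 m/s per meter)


1502.416 m/s


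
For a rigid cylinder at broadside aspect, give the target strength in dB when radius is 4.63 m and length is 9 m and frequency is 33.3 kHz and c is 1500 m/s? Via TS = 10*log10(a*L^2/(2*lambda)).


36.19 dB


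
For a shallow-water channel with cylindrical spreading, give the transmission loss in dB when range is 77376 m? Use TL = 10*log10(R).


48.89 dB


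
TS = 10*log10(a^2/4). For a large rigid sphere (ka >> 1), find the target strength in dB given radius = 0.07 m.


TS = 10*log10(0.07^2 / 4) = 10*log10(0.001225) = -29.12

-29.12 dB


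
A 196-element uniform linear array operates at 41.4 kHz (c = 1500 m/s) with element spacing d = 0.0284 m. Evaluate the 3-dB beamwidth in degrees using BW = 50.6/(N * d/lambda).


Step 1: lambda = 1500/41400 = 0.03623 m
Step 2: d/lambda = 0.0284/0.03623 = 0.7839
Step 3: BW = 50.6/(N * d/lambda) = 50.6/(196 * 0.7839) = 0.33

0.33 deg


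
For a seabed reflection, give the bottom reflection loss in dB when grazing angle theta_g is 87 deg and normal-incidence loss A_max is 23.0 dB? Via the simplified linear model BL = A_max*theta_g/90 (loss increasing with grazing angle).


BL = A_max * theta_g / 90 = 23.0 * 87 / 90 = 22.23

22.23 dB


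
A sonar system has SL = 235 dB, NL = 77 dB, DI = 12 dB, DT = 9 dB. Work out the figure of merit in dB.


FOM = SL - NL + DI - DT = 235 - 77 + 12 - 9 = 161

161 dB


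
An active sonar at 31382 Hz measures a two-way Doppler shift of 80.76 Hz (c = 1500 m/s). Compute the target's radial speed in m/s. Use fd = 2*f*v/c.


From fd = 2*f*v/c, v = c*fd/(2*f) = 1500 * 80.76 / (2*31382) = 1.93

1.93 m/s


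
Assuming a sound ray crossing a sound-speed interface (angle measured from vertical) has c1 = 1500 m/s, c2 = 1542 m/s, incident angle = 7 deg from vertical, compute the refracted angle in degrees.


sin(theta2) = (c2/c1)*sin(theta1) = (1542/1500)*sin(7 deg) = 0.12528
theta2 = arcsin(0.12528) = 7.2

7.2 deg


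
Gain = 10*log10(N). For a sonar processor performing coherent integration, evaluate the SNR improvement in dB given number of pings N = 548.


27.39 dB


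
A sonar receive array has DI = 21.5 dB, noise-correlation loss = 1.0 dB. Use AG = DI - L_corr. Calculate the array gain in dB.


AG = DI - L_corr = 21.5 - 1.0 = 20.5

20.5 dB


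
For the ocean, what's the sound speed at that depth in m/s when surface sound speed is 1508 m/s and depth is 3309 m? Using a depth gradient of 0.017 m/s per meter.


c = 1508 + 0.017 * 3309 = 1564.253

1564.253 m/s


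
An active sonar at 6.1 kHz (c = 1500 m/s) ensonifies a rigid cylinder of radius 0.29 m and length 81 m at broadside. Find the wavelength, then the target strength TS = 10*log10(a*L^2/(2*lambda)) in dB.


Step 1: lambda = c/f = 1500/6100 = 0.2459 m
Step 2: TS = 10*log10(a*L^2/(2*lambda)) = 10*log10(0.29*81^2/(2*0.2459)) = 35.88

35.88 dB


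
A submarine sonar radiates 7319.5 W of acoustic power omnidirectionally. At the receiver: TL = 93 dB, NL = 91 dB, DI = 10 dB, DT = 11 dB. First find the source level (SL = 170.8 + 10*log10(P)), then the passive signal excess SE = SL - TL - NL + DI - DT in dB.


Step 1: SL = 170.8 + 10*log10(7319.5) = 209.44 dB
Step 2: SE = SL - TL - NL + DI - DT = 209.44 - 93 - 91 + 10 - 11 = 24.44

24.44 dB


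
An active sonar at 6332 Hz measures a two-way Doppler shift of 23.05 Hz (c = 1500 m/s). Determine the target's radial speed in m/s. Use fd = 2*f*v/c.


2.73 m/s


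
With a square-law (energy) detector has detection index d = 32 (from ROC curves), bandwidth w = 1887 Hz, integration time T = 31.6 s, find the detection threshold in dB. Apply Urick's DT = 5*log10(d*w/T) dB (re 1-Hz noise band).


16.41 dB


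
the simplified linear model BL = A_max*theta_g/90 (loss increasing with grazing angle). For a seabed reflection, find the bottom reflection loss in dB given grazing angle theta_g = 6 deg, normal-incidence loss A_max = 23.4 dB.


BL = A_max * theta_g / 90 = 23.4 * 6 / 90 = 1.56

1.56 dB


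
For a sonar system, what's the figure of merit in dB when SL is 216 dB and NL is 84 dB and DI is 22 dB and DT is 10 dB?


FOM = SL - NL + DI - DT = 216 - 84 + 22 - 10 = 144

144 dB


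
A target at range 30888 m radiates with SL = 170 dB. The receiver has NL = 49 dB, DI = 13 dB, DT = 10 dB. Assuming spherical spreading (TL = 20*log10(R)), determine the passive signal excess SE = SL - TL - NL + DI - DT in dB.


34.2 dB


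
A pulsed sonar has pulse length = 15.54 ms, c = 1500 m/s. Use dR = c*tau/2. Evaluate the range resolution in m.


dR = c*tau/2 = 1500 * 15.54e-3 / 2 = 11.655

11.655 m


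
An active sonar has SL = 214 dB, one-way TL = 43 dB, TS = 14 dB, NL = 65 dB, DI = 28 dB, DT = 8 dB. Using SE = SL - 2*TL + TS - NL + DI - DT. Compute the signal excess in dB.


SE = SL - 2*TL + TS - NL + DI - DT = 214 - 2*43 + (14) - 65 + 28 - 8 = 97

97 dB


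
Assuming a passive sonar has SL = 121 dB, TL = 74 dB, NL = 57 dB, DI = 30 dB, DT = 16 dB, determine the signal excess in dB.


SE = SL - TL - NL + DI - DT = 121 - 74 - 57 + 30 - 16 = 4

4 dB


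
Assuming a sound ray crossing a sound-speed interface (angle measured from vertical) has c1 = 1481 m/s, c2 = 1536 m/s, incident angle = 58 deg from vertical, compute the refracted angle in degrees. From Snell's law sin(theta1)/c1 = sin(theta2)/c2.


sin(theta2) = (c2/c1)*sin(theta1) = (1536/1481)*sin(58 deg) = 0.87954
theta2 = arcsin(0.87954) = 61.59

61.59 deg


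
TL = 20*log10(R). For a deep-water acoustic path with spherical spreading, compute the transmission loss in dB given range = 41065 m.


TL = 20*log10(41065) = 92.27

92.27 dB


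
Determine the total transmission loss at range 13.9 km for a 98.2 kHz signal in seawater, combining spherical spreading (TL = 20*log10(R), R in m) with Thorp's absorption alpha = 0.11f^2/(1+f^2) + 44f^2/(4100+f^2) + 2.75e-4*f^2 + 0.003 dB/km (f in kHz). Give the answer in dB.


Step 1 (Thorp): alpha = 0.11*9643.24/(1+9643.24) + 44*9643.24/(4100+9643.24) + 2.75e-4*9643.24 + 0.003 = 33.6384 dB/km
Step 2: TL_spread = 20*log10(13900) = 82.86 dB
Step 3: TL_abs = alpha*R = 33.6384 * 13.9 = 467.57 dB
Step 4: TL_total = 82.86 + 467.57 = 550.43

550.43 dB


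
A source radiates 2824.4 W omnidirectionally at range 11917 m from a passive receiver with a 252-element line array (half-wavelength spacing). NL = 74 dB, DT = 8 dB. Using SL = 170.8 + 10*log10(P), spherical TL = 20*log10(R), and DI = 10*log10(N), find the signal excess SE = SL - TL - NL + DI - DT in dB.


Step 1: SL = 170.8 + 10*log10(2824.4) = 205.31 dB
Step 2: TL = 20*log10(11917) = 81.52 dB
Step 3: DI = 10*log10(252) = 24.01 dB
Step 4: SE = SL - TL - NL + DI - DT = 205.31 - 81.52 - 74 + 24.01 - 8 = 65.8

65.8 dB


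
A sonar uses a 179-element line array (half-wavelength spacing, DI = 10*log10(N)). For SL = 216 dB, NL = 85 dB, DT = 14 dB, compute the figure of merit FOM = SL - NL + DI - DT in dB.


139.53 dB


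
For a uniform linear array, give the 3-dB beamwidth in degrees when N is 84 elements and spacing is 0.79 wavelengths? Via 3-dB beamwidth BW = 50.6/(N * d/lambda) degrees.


BW = 50.6 / (84 * 0.79) = 50.6 / 66.36 = 0.76

0.76 deg


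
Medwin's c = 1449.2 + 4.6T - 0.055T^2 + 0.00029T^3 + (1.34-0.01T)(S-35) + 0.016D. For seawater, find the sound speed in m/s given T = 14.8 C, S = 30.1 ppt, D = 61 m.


1501.31 m/s


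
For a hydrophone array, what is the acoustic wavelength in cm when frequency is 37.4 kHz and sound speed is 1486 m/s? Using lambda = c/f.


lambda = c/f = 1486 / 37400 = 0.0397 m = 3.97 cm

3.97 cm


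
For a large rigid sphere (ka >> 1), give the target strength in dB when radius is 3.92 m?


5.85 dB


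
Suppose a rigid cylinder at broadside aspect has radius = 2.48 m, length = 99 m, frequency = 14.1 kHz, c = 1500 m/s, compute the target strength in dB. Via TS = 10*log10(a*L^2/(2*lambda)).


lambda = 1500/14100 = 0.10638 m
TS = 10*log10(2.48*99^2/(2*0.10638)) = 50.58

50.58 dB


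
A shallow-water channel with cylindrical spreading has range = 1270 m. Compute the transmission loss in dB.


31.04 dB


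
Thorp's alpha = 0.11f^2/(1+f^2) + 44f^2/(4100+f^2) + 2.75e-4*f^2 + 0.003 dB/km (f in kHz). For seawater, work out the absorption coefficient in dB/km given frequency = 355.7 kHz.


f^2 = 126522.49
alpha = 0.11*126522.49/(1+126522.49) + 44*126522.49/(4100+126522.49) + 2.75e-4*126522.49 + 0.003 = 77.526

77.526 dB/km


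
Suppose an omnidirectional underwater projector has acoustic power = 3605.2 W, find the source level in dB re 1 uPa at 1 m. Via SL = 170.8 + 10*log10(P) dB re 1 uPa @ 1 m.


SL = 170.8 + 10*log10(3605.2) = 170.8 + 35.57 = 206.37

206.37 dB


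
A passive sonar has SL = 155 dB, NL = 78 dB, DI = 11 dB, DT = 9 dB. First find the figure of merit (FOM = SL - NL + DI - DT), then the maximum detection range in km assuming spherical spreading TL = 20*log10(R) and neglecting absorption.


Step 1: FOM = SL - NL + DI - DT = 155 - 78 + 11 - 9 = 79 dB
Step 2: at max range FOM = TL = 20*log10(R), so R = 10^(79/20) = 8912.51 m = 8.91 km

8.91 km


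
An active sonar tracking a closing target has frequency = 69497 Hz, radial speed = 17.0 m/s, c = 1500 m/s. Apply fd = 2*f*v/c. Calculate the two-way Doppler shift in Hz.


1575.27 Hz


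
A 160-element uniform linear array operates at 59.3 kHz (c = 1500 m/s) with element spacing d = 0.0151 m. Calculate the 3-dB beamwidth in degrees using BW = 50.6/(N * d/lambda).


0.53 deg


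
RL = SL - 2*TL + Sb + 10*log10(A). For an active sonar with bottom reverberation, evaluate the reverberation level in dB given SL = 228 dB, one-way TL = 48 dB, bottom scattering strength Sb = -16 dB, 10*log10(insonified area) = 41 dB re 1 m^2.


RL = SL - 2*TL + Sb + 10*log10(A) = 228 - 2*48 + (-16) + 41 = 157

157 dB


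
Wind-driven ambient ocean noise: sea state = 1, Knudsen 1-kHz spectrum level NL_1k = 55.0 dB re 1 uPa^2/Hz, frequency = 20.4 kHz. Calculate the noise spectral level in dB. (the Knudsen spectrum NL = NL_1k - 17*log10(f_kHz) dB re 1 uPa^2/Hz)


NL = NL_1k - 17*log10(f_kHz) = 55.0 - 17*log10(20.4) = 55.0 - (22.26) = 32.74

32.74 dB


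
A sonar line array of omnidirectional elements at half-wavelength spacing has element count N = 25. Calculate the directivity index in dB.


DI = 10*log10(25) = 13.98

13.98 dB


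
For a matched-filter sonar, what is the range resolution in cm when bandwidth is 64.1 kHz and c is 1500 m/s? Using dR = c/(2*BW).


1.17 cm


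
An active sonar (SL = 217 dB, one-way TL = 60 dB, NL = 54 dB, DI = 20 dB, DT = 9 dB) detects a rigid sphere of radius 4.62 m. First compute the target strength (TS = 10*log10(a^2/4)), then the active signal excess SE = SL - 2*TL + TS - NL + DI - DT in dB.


Step 1: TS = 10*log10(4.62^2/4) = 7.27 dB
Step 2: SE = SL - 2*TL + TS - NL + DI - DT = 217 - 2*60 + (7.27) - 54 + 20 - 9 = 61.27

61.27 dB


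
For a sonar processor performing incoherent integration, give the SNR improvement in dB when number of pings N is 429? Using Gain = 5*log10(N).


Gain = 5*log10(429) = 13.16

13.16 dB


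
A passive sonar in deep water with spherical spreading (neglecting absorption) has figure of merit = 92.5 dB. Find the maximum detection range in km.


42.17 km


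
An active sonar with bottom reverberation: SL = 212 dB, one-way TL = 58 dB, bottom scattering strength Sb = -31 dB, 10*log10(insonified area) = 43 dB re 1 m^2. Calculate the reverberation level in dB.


RL = SL - 2*TL + Sb + 10*log10(A) = 212 - 2*58 + (-31) + 43 = 108

108 dB


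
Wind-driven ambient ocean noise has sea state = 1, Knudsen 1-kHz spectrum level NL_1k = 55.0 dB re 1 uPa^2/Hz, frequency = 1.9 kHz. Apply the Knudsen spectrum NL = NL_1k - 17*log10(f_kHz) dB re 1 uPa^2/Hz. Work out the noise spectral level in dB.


NL = NL_1k - 17*log10(f_kHz) = 55.0 - 17*log10(1.9) = 55.0 - (4.74) = 50.26

50.26 dB


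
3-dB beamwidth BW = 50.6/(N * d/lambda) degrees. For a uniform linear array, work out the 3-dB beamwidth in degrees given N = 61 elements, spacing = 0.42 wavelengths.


1.98 deg


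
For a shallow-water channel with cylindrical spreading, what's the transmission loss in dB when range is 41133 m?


46.14 dB


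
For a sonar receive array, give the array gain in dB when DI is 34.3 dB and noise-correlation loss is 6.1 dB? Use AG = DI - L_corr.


AG = DI - L_corr = 34.3 - 6.1 = 28.2

28.2 dB


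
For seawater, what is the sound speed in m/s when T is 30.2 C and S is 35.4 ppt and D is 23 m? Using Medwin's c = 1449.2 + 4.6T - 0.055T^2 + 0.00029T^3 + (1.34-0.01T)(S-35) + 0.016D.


1546.73 m/s


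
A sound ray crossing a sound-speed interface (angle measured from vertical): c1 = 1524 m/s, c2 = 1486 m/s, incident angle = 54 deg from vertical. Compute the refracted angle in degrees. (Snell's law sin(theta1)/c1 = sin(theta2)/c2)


52.08 deg


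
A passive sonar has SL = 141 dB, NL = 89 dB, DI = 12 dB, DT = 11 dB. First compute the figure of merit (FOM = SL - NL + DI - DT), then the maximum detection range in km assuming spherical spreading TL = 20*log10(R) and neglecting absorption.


Step 1: FOM = SL - NL + DI - DT = 141 - 89 + 12 - 11 = 53 dB
Step 2: at max range FOM = TL = 20*log10(R), so R = 10^(53/20) = 446.68 m = 0.45 km

0.45 km


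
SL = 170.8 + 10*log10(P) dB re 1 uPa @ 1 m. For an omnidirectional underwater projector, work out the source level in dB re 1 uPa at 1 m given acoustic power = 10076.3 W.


SL = 170.8 + 10*log10(10076.3) = 170.8 + 40.03 = 210.83

210.83 dB


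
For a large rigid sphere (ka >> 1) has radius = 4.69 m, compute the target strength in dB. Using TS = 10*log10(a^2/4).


TS = 10*log10(4.69^2 / 4) = 10*log10(5.499025) = 7.4

7.4 dB


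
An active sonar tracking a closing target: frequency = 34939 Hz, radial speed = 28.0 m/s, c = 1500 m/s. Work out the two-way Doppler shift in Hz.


1304.39 Hz


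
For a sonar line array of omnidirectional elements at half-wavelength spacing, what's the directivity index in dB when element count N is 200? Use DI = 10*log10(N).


DI = 10*log10(200) = 23.01

23.01 dB


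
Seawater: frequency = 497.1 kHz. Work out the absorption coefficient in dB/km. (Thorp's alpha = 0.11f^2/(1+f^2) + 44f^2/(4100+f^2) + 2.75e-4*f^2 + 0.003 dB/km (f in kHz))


f^2 = 247108.41
alpha = 0.11*247108.41/(1+247108.41) + 44*247108.41/(4100+247108.41) + 2.75e-4*247108.41 + 0.003 = 111.35

111.35 dB/km


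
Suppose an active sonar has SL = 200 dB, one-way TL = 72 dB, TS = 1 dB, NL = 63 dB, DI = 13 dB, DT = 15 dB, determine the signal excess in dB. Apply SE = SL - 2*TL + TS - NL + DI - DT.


-8 dB


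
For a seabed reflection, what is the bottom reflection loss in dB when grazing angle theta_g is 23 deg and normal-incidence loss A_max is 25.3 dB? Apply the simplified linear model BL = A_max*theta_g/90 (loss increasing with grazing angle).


BL = A_max * theta_g / 90 = 25.3 * 23 / 90 = 6.47

6.47 dB


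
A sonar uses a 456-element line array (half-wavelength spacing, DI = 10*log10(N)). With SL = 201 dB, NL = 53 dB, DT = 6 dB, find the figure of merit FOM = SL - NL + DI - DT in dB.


Step 1: DI = 10*log10(456) = 26.59 dB
Step 2: FOM = SL - NL + DI - DT = 201 - 53 + 26.59 - 6 = 168.59

168.59 dB


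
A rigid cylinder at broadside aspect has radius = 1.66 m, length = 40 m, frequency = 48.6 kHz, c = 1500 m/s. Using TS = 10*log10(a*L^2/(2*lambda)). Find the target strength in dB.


lambda = 1500/48600 = 0.03086 m
TS = 10*log10(1.66*40^2/(2*0.03086)) = 46.34

46.34 dB


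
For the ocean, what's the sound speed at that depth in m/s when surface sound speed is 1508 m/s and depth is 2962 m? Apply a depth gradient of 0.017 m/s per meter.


c = 1508 + 0.017 * 2962 = 1558.354

1558.354 m/s


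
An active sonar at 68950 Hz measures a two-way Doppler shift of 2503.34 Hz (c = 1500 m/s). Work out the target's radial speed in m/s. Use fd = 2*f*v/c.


From fd = 2*f*v/c, v = c*fd/(2*f) = 1500 * 2503.34 / (2*68950) = 27.23

27.23 m/s


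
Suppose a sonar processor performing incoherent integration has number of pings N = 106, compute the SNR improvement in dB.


Gain = 5*log10(106) = 10.13

10.13 dB


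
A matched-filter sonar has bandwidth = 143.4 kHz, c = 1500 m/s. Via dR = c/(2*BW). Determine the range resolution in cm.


dR = c/(2*BW) = 1500 / (2 * 143.4e3) = 0.0052 m = 0.52 cm

0.52 cm


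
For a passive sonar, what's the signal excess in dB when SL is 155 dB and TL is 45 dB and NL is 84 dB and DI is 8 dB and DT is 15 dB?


SE = SL - TL - NL + DI - DT = 155 - 45 - 84 + 8 - 15 = 19

19 dB


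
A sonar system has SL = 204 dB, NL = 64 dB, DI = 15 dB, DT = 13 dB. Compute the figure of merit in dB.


FOM = SL - NL + DI - DT = 204 - 64 + 15 - 13 = 142

142 dB


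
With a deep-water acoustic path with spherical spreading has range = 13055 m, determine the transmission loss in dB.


TL = 20*log10(13055) = 82.32

82.32 dB


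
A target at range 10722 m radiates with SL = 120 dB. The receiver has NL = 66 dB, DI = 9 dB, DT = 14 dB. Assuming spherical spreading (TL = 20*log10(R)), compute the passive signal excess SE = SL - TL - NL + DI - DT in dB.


-31.61 dB


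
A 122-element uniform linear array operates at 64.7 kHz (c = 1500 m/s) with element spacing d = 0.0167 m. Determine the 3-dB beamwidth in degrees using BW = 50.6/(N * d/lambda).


Step 1: lambda = 1500/64700 = 0.02318 m
Step 2: d/lambda = 0.0167/0.02318 = 0.7204
Step 3: BW = 50.6/(N * d/lambda) = 50.6/(122 * 0.7204) = 0.58

0.58 deg


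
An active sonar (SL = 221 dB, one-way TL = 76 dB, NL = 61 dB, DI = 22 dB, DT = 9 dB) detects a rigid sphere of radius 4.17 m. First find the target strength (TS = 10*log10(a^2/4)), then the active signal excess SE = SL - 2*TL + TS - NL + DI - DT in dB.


Step 1: TS = 10*log10(4.17^2/4) = 6.38 dB
Step 2: SE = SL - 2*TL + TS - NL + DI - DT = 221 - 2*76 + (6.38) - 61 + 22 - 9 = 27.38

27.38 dB


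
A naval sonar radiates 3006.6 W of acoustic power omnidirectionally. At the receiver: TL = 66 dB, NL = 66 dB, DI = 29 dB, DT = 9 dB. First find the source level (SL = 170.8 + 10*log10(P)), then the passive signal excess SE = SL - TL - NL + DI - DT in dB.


Step 1: SL = 170.8 + 10*log10(3006.6) = 205.58 dB
Step 2: SE = SL - TL - NL + DI - DT = 205.58 - 66 - 66 + 29 - 9 = 93.58

93.58 dB


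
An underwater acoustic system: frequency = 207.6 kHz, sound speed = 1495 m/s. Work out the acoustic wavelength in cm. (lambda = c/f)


lambda = c/f = 1495 / 207600 = 0.0072 m = 0.72 cm

0.72 cm


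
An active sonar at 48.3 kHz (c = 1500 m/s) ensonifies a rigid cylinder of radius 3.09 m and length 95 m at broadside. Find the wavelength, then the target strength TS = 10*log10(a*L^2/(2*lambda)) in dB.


Step 1: lambda = c/f = 1500/48300 = 0.03106 m
Step 2: TS = 10*log10(a*L^2/(2*lambda)) = 10*log10(3.09*95^2/(2*0.03106)) = 56.52

56.52 dB


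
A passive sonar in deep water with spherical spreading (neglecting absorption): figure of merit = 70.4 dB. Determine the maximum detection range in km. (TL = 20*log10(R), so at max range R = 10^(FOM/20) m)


At max range FOM = TL, so 20*log10(R) = 70.4
R = 10^(70.4/20) = 3311.31 m = 3.31 km

3.31 km


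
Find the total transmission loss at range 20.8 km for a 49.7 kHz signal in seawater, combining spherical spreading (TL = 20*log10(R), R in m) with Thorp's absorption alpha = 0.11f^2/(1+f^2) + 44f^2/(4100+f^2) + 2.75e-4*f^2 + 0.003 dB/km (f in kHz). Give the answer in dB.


446.92 dB


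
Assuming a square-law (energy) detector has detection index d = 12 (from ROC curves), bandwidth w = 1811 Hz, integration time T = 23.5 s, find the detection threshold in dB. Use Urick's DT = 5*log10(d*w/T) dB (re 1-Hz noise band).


14.83 dB


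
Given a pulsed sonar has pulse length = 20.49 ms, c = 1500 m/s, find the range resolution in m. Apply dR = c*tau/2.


15.3675 m


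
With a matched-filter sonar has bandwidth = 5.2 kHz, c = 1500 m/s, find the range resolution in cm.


dR = c/(2*BW) = 1500 / (2 * 5.2e3) = 0.1442 m = 14.42 cm

14.42 cm


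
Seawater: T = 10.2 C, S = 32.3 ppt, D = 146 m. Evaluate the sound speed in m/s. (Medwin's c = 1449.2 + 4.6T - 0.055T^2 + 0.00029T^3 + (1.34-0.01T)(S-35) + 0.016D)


c = 1449.2 + 4.6*10.2 - 0.055*10.2^2 + 0.00029*10.2^3 + (1.34 - 0.01*10.2)*(32.3 - 35) + 0.016*146 = 1489.7

1489.7 m/s


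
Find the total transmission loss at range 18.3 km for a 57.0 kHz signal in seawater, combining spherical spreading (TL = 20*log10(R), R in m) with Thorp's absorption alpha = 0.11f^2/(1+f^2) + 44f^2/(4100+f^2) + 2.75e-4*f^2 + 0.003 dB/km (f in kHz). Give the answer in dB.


Step 1 (Thorp): alpha = 0.11*3249.0/(1+3249.0) + 44*3249.0/(4100+3249.0) + 2.75e-4*3249.0 + 0.003 = 20.4589 dB/km
Step 2: TL_spread = 20*log10(18300) = 85.25 dB
Step 3: TL_abs = alpha*R = 20.4589 * 18.3 = 374.4 dB
Step 4: TL_total = 85.25 + 374.4 = 459.65

459.65 dB


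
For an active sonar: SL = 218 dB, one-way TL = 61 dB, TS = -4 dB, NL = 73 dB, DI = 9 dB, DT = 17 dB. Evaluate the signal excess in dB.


SE = SL - 2*TL + TS - NL + DI - DT = 218 - 2*61 + (-4) - 73 + 9 - 17 = 11

11 dB


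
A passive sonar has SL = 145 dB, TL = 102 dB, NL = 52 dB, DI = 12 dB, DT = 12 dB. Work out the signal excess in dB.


-9 dB


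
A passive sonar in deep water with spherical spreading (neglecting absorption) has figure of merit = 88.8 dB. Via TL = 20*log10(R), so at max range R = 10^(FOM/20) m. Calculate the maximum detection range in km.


At max range FOM = TL, so 20*log10(R) = 88.8
R = 10^(88.8/20) = 27542.29 m = 27.54 km

27.54 km


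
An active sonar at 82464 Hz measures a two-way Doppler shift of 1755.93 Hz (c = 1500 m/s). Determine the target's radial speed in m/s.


15.97 m/s


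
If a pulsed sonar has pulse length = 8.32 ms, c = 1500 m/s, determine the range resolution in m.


dR = c*tau/2 = 1500 * 8.32e-3 / 2 = 6.24

6.24 m


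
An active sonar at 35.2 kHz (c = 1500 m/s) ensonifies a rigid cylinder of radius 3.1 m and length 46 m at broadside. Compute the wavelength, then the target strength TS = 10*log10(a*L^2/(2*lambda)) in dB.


Step 1: lambda = c/f = 1500/35200 = 0.04261 m
Step 2: TS = 10*log10(a*L^2/(2*lambda)) = 10*log10(3.1*46^2/(2*0.04261)) = 48.86

48.86 dB


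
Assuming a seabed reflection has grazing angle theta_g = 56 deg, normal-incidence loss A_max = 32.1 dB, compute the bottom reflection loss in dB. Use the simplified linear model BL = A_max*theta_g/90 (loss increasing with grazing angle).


BL = A_max * theta_g / 90 = 32.1 * 56 / 90 = 19.97

19.97 dB


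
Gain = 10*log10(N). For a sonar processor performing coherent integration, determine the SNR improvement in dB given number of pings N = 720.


28.57 dB


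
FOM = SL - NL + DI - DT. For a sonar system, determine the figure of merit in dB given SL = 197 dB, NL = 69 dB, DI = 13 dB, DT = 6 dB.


FOM = SL - NL + DI - DT = 197 - 69 + 13 - 6 = 135

135 dB


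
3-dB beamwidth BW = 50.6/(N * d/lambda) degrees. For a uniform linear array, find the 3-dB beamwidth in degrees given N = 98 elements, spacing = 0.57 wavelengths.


BW = 50.6 / (98 * 0.57) = 50.6 / 55.86 = 0.91

0.91 deg


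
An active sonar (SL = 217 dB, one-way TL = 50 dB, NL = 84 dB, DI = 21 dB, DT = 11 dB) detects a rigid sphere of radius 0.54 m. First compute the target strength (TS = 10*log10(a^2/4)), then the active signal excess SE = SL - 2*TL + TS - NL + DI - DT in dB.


Step 1: TS = 10*log10(0.54^2/4) = -11.37 dB
Step 2: SE = SL - 2*TL + TS - NL + DI - DT = 217 - 2*50 + (-11.37) - 84 + 21 - 11 = 31.63

31.63 dB


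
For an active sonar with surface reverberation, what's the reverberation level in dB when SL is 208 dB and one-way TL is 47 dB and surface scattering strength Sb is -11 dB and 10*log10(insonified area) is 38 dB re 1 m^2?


RL = SL - 2*TL + Sb + 10*log10(A) = 208 - 2*47 + (-11) + 38 = 141

141 dB


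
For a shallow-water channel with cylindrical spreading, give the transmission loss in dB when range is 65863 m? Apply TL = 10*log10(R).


TL = 10*log10(65863) = 48.19

48.19 dB


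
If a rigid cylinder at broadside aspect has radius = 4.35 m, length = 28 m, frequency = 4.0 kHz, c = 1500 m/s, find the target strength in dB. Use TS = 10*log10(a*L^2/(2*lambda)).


lambda = 1500/4000 = 0.375 m
TS = 10*log10(4.35*28^2/(2*0.375)) = 36.58

36.58 dB


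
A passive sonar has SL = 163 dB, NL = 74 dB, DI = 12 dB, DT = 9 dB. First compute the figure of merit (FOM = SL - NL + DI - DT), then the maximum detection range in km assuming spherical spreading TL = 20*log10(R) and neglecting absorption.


Step 1: FOM = SL - NL + DI - DT = 163 - 74 + 12 - 9 = 92 dB
Step 2: at max range FOM = TL = 20*log10(R), so R = 10^(92/20) = 39810.72 m = 39.81 km

39.81 km


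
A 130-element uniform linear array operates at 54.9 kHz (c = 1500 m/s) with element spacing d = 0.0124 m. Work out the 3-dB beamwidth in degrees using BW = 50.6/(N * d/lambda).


Step 1: lambda = 1500/54900 = 0.02732 m
Step 2: d/lambda = 0.0124/0.02732 = 0.4539
Step 3: BW = 50.6/(N * d/lambda) = 50.6/(130 * 0.4539) = 0.86

0.86 deg


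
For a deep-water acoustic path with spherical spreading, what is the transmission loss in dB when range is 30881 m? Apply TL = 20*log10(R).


89.79 dB


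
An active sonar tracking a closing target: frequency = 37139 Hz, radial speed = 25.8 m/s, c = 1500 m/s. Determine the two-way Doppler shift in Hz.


fd = 2*f*v/c = 2 * 37139 * 25.8 / 1500 = 1277.58

1277.58 Hz


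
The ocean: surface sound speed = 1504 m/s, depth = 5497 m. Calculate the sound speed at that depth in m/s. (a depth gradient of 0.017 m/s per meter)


c = 1504 + 0.017 * 5497 = 1597.449

1597.449 m/s


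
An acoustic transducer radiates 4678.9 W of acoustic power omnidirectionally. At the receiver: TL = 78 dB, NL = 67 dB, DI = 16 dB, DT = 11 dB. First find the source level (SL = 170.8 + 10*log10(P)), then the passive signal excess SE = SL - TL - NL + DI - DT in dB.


Step 1: SL = 170.8 + 10*log10(4678.9) = 207.5 dB
Step 2: SE = SL - TL - NL + DI - DT = 207.5 - 78 - 67 + 16 - 11 = 67.5

67.5 dB


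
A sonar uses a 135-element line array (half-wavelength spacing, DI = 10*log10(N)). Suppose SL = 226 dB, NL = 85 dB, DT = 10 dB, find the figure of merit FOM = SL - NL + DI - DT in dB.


Step 1: DI = 10*log10(135) = 21.3 dB
Step 2: FOM = SL - NL + DI - DT = 226 - 85 + 21.3 - 10 = 152.3

152.3 dB


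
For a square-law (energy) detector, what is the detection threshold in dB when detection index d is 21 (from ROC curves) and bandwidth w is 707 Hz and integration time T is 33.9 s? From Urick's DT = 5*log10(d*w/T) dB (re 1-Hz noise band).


DT = 5*log10(d*w/T) = 5*log10(21 * 707 / 33.9) = 5*log10(437.96) = 13.21

13.21 dB


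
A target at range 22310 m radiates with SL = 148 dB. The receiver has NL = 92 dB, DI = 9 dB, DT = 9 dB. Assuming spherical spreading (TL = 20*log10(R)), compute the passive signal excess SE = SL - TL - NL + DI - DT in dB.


Step 1: TL = 20*log10(22310) = 86.97 dB
Step 2: SE = 148 - 86.97 - 92 + 9 - 9 = -30.97

-30.97 dB


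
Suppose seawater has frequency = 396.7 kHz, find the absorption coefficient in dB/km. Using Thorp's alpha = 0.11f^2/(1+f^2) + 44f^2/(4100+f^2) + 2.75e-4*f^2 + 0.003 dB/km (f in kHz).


86.273 dB/km


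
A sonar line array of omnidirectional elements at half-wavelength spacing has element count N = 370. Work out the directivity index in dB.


25.68 dB


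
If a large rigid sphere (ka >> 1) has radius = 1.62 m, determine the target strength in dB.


TS = 10*log10(1.62^2 / 4) = 10*log10(0.6561) = -1.83

-1.83 dB


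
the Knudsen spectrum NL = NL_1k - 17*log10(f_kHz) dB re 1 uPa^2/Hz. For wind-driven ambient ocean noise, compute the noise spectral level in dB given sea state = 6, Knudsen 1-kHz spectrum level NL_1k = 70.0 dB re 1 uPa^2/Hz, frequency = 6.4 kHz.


56.29 dB


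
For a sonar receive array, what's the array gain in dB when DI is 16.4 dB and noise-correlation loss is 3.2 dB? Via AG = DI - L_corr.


AG = DI - L_corr = 16.4 - 3.2 = 13.2

13.2 dB


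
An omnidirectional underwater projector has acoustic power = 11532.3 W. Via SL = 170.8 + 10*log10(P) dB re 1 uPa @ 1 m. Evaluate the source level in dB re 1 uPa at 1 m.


211.42 dB


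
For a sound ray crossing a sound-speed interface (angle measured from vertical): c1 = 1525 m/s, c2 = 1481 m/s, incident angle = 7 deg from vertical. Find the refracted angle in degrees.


6.8 deg


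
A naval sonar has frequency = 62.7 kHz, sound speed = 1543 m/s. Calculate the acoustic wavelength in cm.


lambda = c/f = 1543 / 62700 = 0.0246 m = 2.46 cm

2.46 cm


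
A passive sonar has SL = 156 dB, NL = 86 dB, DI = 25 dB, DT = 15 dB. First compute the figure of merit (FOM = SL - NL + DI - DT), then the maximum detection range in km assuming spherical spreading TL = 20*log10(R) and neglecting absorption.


Step 1: FOM = SL - NL + DI - DT = 156 - 86 + 25 - 15 = 80 dB
Step 2: at max range FOM = TL = 20*log10(R), so R = 10^(80/20) = 10000.0 m = 10.0 km

10.0 km


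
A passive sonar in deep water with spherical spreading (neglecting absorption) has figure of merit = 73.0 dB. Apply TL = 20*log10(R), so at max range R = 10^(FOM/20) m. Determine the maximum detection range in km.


At max range FOM = TL, so 20*log10(R) = 73.0
R = 10^(73.0/20) = 4466.84 m = 4.47 km

4.47 km


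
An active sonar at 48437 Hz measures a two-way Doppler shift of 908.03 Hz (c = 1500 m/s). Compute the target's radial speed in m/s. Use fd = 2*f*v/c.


From fd = 2*f*v/c, v = c*fd/(2*f) = 1500 * 908.03 / (2*48437) = 14.06

14.06 m/s


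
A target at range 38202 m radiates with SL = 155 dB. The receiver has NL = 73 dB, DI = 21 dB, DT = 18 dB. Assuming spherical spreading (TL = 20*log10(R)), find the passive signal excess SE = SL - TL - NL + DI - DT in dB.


Step 1: TL = 20*log10(38202) = 91.64 dB
Step 2: SE = 155 - 91.64 - 73 + 21 - 18 = -6.64

-6.64 dB


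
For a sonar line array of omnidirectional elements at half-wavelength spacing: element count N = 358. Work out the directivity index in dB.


DI = 10*log10(358) = 25.54

25.54 dB


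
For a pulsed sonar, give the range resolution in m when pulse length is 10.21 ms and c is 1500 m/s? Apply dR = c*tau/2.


7.6575 m


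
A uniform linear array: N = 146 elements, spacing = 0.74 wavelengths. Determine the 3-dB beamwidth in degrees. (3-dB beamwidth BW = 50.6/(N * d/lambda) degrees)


0.47 deg


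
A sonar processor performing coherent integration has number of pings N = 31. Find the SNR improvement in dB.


14.91 dB


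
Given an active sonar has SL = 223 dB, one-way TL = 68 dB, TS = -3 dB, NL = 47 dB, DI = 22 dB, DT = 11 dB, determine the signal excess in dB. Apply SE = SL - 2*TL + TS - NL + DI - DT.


SE = SL - 2*TL + TS - NL + DI - DT = 223 - 2*68 + (-3) - 47 + 22 - 11 = 48

48 dB


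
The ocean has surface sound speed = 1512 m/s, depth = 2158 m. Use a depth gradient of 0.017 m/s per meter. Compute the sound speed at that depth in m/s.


c = 1512 + 0.017 * 2158 = 1548.686

1548.686 m/s


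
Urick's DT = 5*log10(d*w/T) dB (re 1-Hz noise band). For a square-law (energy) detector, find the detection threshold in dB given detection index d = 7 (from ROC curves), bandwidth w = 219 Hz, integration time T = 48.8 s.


7.49 dB


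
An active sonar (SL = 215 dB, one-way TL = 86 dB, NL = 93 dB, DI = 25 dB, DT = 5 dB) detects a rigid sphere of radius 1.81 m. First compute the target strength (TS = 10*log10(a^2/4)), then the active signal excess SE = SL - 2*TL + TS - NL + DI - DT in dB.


Step 1: TS = 10*log10(1.81^2/4) = -0.87 dB
Step 2: SE = SL - 2*TL + TS - NL + DI - DT = 215 - 2*86 + (-0.87) - 93 + 25 - 5 = -30.87

-30.87 dB


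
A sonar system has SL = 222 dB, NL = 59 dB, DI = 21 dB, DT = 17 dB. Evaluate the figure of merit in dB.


167 dB


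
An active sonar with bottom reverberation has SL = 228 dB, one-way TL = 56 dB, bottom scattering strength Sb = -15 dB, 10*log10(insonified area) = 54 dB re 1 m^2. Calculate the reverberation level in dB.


RL = SL - 2*TL + Sb + 10*log10(A) = 228 - 2*56 + (-15) + 54 = 155

155 dB


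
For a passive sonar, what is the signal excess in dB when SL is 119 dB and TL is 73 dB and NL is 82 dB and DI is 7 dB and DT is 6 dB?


-35 dB


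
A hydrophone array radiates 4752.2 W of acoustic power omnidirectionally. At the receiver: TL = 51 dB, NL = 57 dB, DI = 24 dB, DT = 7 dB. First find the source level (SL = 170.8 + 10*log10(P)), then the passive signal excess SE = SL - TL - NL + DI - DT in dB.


Step 1: SL = 170.8 + 10*log10(4752.2) = 207.57 dB
Step 2: SE = SL - TL - NL + DI - DT = 207.57 - 51 - 57 + 24 - 7 = 116.57

116.57 dB


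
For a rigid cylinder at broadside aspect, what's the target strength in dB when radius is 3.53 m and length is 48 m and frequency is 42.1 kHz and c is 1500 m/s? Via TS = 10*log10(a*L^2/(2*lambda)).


lambda = 1500/42100 = 0.03563 m
TS = 10*log10(3.53*48^2/(2*0.03563)) = 50.57

50.57 dB


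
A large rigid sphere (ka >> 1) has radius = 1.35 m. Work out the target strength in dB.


TS = 10*log10(1.35^2 / 4) = 10*log10(0.455625) = -3.41

-3.41 dB


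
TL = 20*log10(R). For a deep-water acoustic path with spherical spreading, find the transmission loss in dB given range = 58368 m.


95.32 dB


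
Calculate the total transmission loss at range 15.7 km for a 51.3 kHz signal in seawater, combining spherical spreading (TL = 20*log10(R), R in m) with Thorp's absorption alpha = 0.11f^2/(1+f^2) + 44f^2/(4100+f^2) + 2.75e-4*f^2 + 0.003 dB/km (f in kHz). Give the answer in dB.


Step 1 (Thorp): alpha = 0.11*2631.69/(1+2631.69) + 44*2631.69/(4100+2631.69) + 2.75e-4*2631.69 + 0.003 = 18.0381 dB/km
Step 2: TL_spread = 20*log10(15700) = 83.92 dB
Step 3: TL_abs = alpha*R = 18.0381 * 15.7 = 283.2 dB
Step 4: TL_total = 83.92 + 283.2 = 367.12

367.12 dB
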